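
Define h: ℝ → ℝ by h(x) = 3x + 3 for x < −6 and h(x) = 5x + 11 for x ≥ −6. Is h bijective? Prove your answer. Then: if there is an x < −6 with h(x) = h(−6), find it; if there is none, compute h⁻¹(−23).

Both pieces are strictly increasing (slopes 3 and 5), so each is injective on its own interval.
The left piece maps (−∞, −6) onto (−∞, −15); the right piece maps [−6, ∞) onto [−19, ∞).
These images overlap. In particular h(−6) = −19 (right piece), and solving 3x + 3 = −19 on the left piece gives x = −22/3 < −6.
So h(−22/3) = h(−6) with −22/3 ≠ −6, and h is not injective, hence not bijective. This x = −22/3 is the requested value below −6.

-22/3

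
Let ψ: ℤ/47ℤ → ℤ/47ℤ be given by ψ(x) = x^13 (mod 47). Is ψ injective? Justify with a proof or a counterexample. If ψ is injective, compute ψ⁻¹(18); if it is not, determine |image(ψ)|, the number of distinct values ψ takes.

8

Since 47 is prime, the nonzero elements of ℤ/47ℤ form a cyclic group of order 46.
As gcd(13, 46) = 1, raising to the 13th power is a bijection on this group: if s^13 ≡ t^13 then (st^{−1})^13 = 1, and the only element of order dividing gcd(13, 46) = 1 is 1, so s = t.
With ψ(0) = 0 this makes ψ injective on all of ℤ/47ℤ, hence bijective (finite equal-size domain and codomain). In particular ψ is injective.
Since ψ is injective, we find the preimage of 18. The inverse of x ↦ x^13 on (ℤ/47ℤ)^× is x ↦ x^39, because 13·39 = 507 = 11·46 + 1 ≡ 1 (mod 46) and x^{46} = 1 for x ≠ 0 (Fermat). So ψ⁻¹(18) = 18^39 mod 47.
Repeated squaring mod 47: 18^1 ≡ 18, 18^2 ≡ 18² = 324 ≡ 42, 18^4 ≡ 42² = 1764 ≡ 25, 18^8 ≡ 25² = 625 ≡ 14, 18^16 ≡ 14² = 196 ≡ 8, 18^32 ≡ 8² = 64 ≡ 17. Since 39 = 32 + 4 + 2 + 1, 18^39 ≡ 17·25·42·18: 17·25 = 425 ≡ 2, then 2·42 = 84 ≡ 37, then 37·18 = 666 ≡ 8. So 18^39 ≡ 8 (mod 47).
Hence ψ⁻¹(18) = 8.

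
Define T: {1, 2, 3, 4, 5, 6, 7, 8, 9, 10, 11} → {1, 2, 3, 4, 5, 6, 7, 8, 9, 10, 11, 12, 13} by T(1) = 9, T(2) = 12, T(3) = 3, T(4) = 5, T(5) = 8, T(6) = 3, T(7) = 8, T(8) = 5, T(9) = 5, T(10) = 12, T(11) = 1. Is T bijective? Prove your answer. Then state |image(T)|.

6

T(3) = 3 = T(6) with 3 ≠ 6, so T is not injective, hence not bijective.
The image of T is {1, 3, 5, 8, 9, 12}, which has 6 elements.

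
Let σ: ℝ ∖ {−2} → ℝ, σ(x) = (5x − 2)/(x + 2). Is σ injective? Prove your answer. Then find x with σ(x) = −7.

Suppose σ(x_1) = σ(x_2). Cross-multiplying: (5x_1 − 2)(x_2 + 2) = (5x_2 − 2)(x_1 + 2).
Expanding both sides and cancelling the symmetric terms leaves 12·(x_1 − x_2) = 0. Since 12 ≠ 0, x_1 = x_2. Thus σ is injective.
Solving σ(x) = −7: cross-multiplying gives 5x − 2 = −7(x + 2), which rearranges to 12x = −12, so x = −1.

-1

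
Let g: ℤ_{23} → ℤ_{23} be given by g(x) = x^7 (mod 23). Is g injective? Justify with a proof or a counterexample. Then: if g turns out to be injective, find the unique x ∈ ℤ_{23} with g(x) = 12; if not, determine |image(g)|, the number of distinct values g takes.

Since 23 is prime, the nonzero elements of ℤ_{23} form a cyclic group of order 22.
As gcd(7, 22) = 1, raising to the 7th power is a bijection on this group: if x_1^7 ≡ x_2^7 then (x_1x_2^{−1})^7 = 1, and the only element of order dividing gcd(7, 22) = 1 is 1, so x_1 = x_2.
With g(0) = 0 this makes g injective on all of ℤ_{23}, hence bijective (finite equal-size domain and codomain). In particular g is injective.
Since g is injective, we find the preimage of 12. The inverse of x ↦ x^7 on (ℤ_{23})^× is x ↦ x^19, because 7·19 = 133 = 6·22 + 1 ≡ 1 (mod 22) and x^{22} = 1 for x ≠ 0 (Fermat). So g⁻¹(12) = 12^19 mod 23.
Repeated squaring mod 23: 12^1 ≡ 12, 12^2 ≡ 12² = 144 ≡ 6, 12^4 ≡ 6² = 36 ≡ 13, 12^8 ≡ 13² = 169 ≡ 8, 12^16 ≡ 8² = 64 ≡ 18. Since 19 = 16 + 2 + 1, 12^19 ≡ 18·6·12: 18·6 = 108 ≡ 16, then 16·12 = 192 ≡ 8. So 12^19 ≡ 8 (mod 23).
Hence g⁻¹(12) = 8.

8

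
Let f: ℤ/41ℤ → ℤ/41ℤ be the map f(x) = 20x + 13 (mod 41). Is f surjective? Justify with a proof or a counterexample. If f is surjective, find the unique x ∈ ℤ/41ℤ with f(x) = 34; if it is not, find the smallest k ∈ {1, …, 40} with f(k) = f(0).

40

Recall: f is surjective if every y in the codomain equals f(x) for some x in the domain.
Since gcd(20, 41) = 1, 20 is invertible modulo 41. Euclid's algorithm: 41 = 2·20 + 1; back-substituting gives 1 = 39·20 − 19·41, so 20⁻¹ ≡ 39 (mod 41).
For any y ∈ ℤ/41ℤ, x = 39(y − 13) mod 41 satisfies f(x) = 20·39(y − 13) + 13 ≡ y (since 20·39 ≡ 1 mod 41). So every y has a preimage.
Hence f is surjective.
Since f is surjective, we find f⁻¹(34): we need 20x ≡ 34 − 13 ≡ 21 (mod 41). Using 20⁻¹ = 39: x ≡ 39·21 = 819 = 19·41 + 40, so x = 40.
Check: f(40) = 20·40 + 13 = 813 = 19·41 + 34 ≡ 34 (mod 41).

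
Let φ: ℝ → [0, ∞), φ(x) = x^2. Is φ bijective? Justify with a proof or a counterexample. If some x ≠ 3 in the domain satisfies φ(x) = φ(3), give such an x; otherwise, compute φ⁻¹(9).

φ(3) = 9 = (−3)^2 = φ(−3) (since 2 is even), with 3 ≠ −3. So φ is not injective, hence not bijective.
For the follow-up, such an x exists: taking x = −3 ∈ ℝ gives φ(−3) = 9 = φ(3) with −3 ≠ 3.

-3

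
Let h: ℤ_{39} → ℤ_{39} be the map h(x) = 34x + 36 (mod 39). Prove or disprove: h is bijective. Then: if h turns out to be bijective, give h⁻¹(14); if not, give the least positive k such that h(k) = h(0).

20

By definition, h is injective when h(u) = h(v) forces u = v.
If h(u) = h(v), then 34u ≡ 34v (mod 39). Because gcd(34, 39) = 1, we may cancel 34 to get u ≡ v (mod 39).
We now compute 34⁻¹ mod 39 explicitly. Euclid's algorithm: 39 = 1·34 + 5, 34 = 6·5 + 4, 5 = 1·4 + 1; back-substituting gives 1 = 31·34 − 27·39, so 34⁻¹ ≡ 31 (mod 39).
Then y ↦ 31(y − 36) is a two-sided inverse to h, so every y ∈ ℤ_{39} has a preimage.
Thus h is bijective.
Since h is bijective, we compute h⁻¹(14): solve 34x + 36 ≡ 14 (mod 39), i.e. 34x ≡ 17 (mod 39).
Multiplying by 34⁻¹ = 31 gives x ≡ 31·17 = 527 = 13·39 + 20 ≡ 20 (mod 39).
Check: h(20) = 34·20 + 36 = 716 = 18·39 + 14 ≡ 14 (mod 39).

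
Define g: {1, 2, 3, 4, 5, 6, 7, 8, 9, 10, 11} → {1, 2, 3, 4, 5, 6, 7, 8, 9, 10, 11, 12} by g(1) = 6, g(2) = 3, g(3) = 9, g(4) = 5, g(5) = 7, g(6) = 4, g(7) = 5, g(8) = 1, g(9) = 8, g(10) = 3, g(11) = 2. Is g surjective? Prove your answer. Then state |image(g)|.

9

No element maps to 10, so g is not surjective.
The image of g is {1, 2, 3, 4, 5, 6, 7, 8, 9}, which has 9 elements.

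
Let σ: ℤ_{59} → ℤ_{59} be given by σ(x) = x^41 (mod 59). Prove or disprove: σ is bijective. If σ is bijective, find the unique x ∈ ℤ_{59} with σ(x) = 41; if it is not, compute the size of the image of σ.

Since 59 is prime, the nonzero elements of ℤ_{59} form a cyclic group of order 58.
As gcd(41, 58) = 1, raising to the 41st power is a bijection on this group: if u^41 ≡ v^41 then (uv^{−1})^41 = 1, and the only element of order dividing gcd(41, 58) = 1 is 1, so u = v.
With σ(0) = 0 this makes σ injective on all of ℤ_{59}, hence bijective (finite equal-size domain and codomain). In particular σ is bijective.
Since σ is bijective, we find the preimage of 41. The inverse of x ↦ x^41 on (ℤ_{59})^× is x ↦ x^17, because 41·17 = 697 = 12·58 + 1 ≡ 1 (mod 58) and x^{58} = 1 for x ≠ 0 (Fermat). So σ⁻¹(41) = 41^17 mod 59.
Repeated squaring mod 59: 41^1 ≡ 41, 41^2 ≡ 41² = 1681 ≡ 29, 41^4 ≡ 29² = 841 ≡ 15, 41^8 ≡ 15² = 225 ≡ 48, 41^16 ≡ 48² = 2304 ≡ 3. Since 17 = 16 + 1, 41^17 ≡ 3·41: 3·41 = 123 ≡ 5. So 41^17 ≡ 5 (mod 59).
Hence σ⁻¹(41) = 5.

5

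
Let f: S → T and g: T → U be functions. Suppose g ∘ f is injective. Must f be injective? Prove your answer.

Suppose f(u) = f(v). Applying g: (g ∘ f)(u) = (g ∘ f)(v). Since g ∘ f is injective, u = v. Thus f is injective.

injective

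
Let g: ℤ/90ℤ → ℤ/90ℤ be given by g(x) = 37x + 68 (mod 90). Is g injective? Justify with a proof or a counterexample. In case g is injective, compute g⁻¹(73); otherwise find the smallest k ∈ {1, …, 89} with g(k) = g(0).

5

Suppose g(u) = g(v) in ℤ/90ℤ. Then 37u + 68 ≡ 37v + 68 (mod 90), hence 37(u − v) ≡ 0 (mod 90).
Since gcd(37, 90) = 1, 37 is invertible modulo 90, so u − v ≡ 0 (mod 90), i.e. u = v.
Thus g is injective.
We now compute 37⁻¹ mod 90 explicitly. Euclid's algorithm: 90 = 2·37 + 16, 37 = 2·16 + 5, 16 = 3·5 + 1; back-substituting gives 1 = 73·37 − 30·90, so 37⁻¹ ≡ 73 (mod 90).
Since g is injective, we compute g⁻¹(73): solve 37x + 68 ≡ 73 (mod 90), i.e. 37x ≡ 5 (mod 90).
Multiplying by 37⁻¹ = 73 gives x ≡ 73·5 = 365 = 4·90 + 5 ≡ 5 (mod 90).
Check: g(5) = 37·5 + 68 = 253 = 2·90 + 73 ≡ 73 (mod 90).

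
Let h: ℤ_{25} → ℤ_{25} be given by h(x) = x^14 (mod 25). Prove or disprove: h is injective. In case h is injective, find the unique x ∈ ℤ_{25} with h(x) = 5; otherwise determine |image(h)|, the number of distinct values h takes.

h(0) = 0^14 = 0.
h(5): Repeated squaring mod 25: 5^1 ≡ 5, 5^2 ≡ 5² = 25 ≡ 0, 5^4 ≡ 0² = 0, 5^8 ≡ 0² = 0. Since 14 = 8 + 4 + 2, 5^14 ≡ 0·0·0: 0·0 = 0, then 0·0 = 0. So 5^14 ≡ 0 (mod 25).
So h(0) = h(5) = 0 while 0 ≠ 5, therefore h is not injective.
Since h is not injective, we determine |image(h)|. Computing x^14 mod 25 for each x (by repeated squaring, reducing mod 25 at every step), the values h(0), h(1), …, h(24) are: 0, 1, 9, 19, 6, 0, 21, 24, 4, 11, 0, 16, 14, 14, 16, 0, 11, 4, 24, 21, 0, 6, 19, 9, 1.
The distinct values are {0, 1, 4, 6, 9, 11, 14, 16, 19, 21, 24}; there are 11 of them.

11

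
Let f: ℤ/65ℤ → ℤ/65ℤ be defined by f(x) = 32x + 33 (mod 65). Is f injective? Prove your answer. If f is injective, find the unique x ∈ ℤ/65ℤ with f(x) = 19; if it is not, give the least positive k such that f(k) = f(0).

If f(s) = f(t), then 32s ≡ 32t (mod 65). Because gcd(32, 65) = 1, we may cancel 32 to get s ≡ t (mod 65).
Therefore f is injective.
We now compute 32⁻¹ mod 65 explicitly. Euclid's algorithm: 65 = 2·32 + 1; back-substituting gives 1 = 63·32 − 31·65, so 32⁻¹ ≡ 63 (mod 65).
Since f is injective, we find f⁻¹(19): we need 32x ≡ 19 − 33 ≡ 51 (mod 65). Using 32⁻¹ = 63: x ≡ 63·51 = 3213 = 49·65 + 28, so x = 28.
Check: f(28) = 32·28 + 33 = 929 = 14·65 + 19 ≡ 19 (mod 65).

28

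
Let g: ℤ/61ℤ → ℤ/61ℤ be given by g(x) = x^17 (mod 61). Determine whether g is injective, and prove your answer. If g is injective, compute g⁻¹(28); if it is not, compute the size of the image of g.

8

Since 61 is prime, the nonzero elements of ℤ/61ℤ form a cyclic group of order 60.
As gcd(17, 60) = 1, raising to the 17th power is a bijection on this group: if a^17 ≡ b^17 then (ab^{−1})^17 = 1, and the only element of order dividing gcd(17, 60) = 1 is 1, so a = b.
With g(0) = 0 this makes g injective on all of ℤ/61ℤ, hence bijective (finite equal-size domain and codomain). In particular g is injective.
Since g is injective, we find the preimage of 28. The inverse of x ↦ x^17 on (ℤ/61ℤ)^× is x ↦ x^53, because 17·53 = 901 = 15·60 + 1 ≡ 1 (mod 60) and x^{60} = 1 for x ≠ 0 (Fermat). So g⁻¹(28) = 28^53 mod 61.
Repeated squaring mod 61: 28^1 ≡ 28, 28^2 ≡ 28² = 784 ≡ 52, 28^4 ≡ 52² = 2704 ≡ 20, 28^8 ≡ 20² = 400 ≡ 34, 28^16 ≡ 34² = 1156 ≡ 58, 28^32 ≡ 58² = 3364 ≡ 9. Since 53 = 32 + 16 + 4 + 1, 28^53 ≡ 9·58·20·28: 9·58 = 522 ≡ 34, then 34·20 = 680 ≡ 9, then 9·28 = 252 ≡ 8. So 28^53 ≡ 8 (mod 61).
Hence g⁻¹(28) = 8.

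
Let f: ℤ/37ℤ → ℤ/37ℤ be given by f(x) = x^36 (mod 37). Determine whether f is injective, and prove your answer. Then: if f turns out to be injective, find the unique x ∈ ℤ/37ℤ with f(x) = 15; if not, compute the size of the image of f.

f(1) = 1^36 = 1.
f(2): Repeated squaring mod 37: 2^1 ≡ 2, 2^2 ≡ 2² = 4, 2^4 ≡ 4² = 16, 2^8 ≡ 16² = 256 ≡ 34, 2^16 ≡ 34² = 1156 ≡ 9, 2^32 ≡ 9² = 81 ≡ 7. Since 36 = 32 + 4, 2^36 ≡ 7·16: 7·16 = 112 ≡ 1. So 2^36 ≡ 1 (mod 37).
So f(1) = f(2) = 1 while 1 ≠ 2, therefore f is not injective.
Since f is not injective, we determine |image(f)|. Computing x^36 mod 37 for each x (by repeated squaring, reducing mod 37 at every step), the values f(0), f(1), …, f(36) are: 0, 1, 1, 1, 1, 1, 1, 1, 1, 1, 1, 1, 1, 1, 1, 1, 1, 1, 1, 1, 1, 1, 1, 1, 1, 1, 1, 1, 1, 1, 1, 1, 1, 1, 1, 1, 1.
The distinct values are {0, 1}; there are 2 of them.

2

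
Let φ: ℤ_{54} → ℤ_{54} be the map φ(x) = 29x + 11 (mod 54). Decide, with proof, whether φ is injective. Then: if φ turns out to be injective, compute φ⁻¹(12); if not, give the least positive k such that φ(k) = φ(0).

If φ(s) = φ(t), then 29s ≡ 29t (mod 54). Because gcd(29, 54) = 1, we may cancel 29 to get s ≡ t (mod 54).
Hence φ is injective.
We now compute 29⁻¹ mod 54 explicitly. Euclid's algorithm: 54 = 1·29 + 25, 29 = 1·25 + 4, 25 = 6·4 + 1; back-substituting gives 1 = 41·29 − 22·54, so 29⁻¹ ≡ 41 (mod 54).
Since φ is injective, we find φ⁻¹(12): we need 29x ≡ 12 − 11 ≡ 1 (mod 54). Using 29⁻¹ = 41: x ≡ 41·1 = 41, so x = 41.
Check: φ(41) = 29·41 + 11 = 1200 = 22·54 + 12 ≡ 12 (mod 54).

41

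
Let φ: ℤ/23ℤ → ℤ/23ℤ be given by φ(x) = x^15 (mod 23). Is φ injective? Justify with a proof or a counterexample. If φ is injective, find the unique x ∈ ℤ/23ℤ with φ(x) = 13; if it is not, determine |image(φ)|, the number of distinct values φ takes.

12

Since 23 is prime, the nonzero elements of ℤ/23ℤ form a cyclic group of order 22.
As gcd(15, 22) = 1, raising to the 15th power is a bijection on this group: if x_1^15 ≡ x_2^15 then (x_1x_2^{−1})^15 = 1, and the only element of order dividing gcd(15, 22) = 1 is 1, so x_1 = x_2.
With φ(0) = 0 this makes φ injective on all of ℤ/23ℤ, hence bijective (finite equal-size domain and codomain). In particular φ is injective.
Since φ is injective, we find the preimage of 13. The inverse of x ↦ x^15 on (ℤ/23ℤ)^× is x ↦ x^3, because 15·3 = 45 = 2·22 + 1 ≡ 1 (mod 22) and x^{22} = 1 for x ≠ 0 (Fermat). So φ⁻¹(13) = 13^3 mod 23.
Repeated squaring mod 23: 13^1 ≡ 13, 13^2 ≡ 13² = 169 ≡ 8. Since 3 = 2 + 1, 13^3 ≡ 8·13: 8·13 = 104 ≡ 12. So 13^3 ≡ 12 (mod 23).
Hence φ⁻¹(13) = 12.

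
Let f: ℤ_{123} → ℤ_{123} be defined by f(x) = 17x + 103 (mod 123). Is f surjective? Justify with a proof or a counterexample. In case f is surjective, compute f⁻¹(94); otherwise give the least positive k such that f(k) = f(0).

Since gcd(17, 123) = 1, 17 is invertible modulo 123. Euclid's algorithm: 123 = 7·17 + 4, 17 = 4·4 + 1; back-substituting gives 1 = 29·17 − 4·123, so 17⁻¹ ≡ 29 (mod 123).
For any y ∈ ℤ_{123}, x = 29(y − 103) mod 123 satisfies f(x) = 17·29(y − 103) + 103 ≡ y (since 17·29 ≡ 1 mod 123). So every y has a preimage.
Thus f is surjective.
Since f is surjective, we find f⁻¹(94): we need 17x ≡ 94 − 103 ≡ 114 (mod 123). Using 17⁻¹ = 29: x ≡ 29·114 = 3306 = 26·123 + 108, so x = 108.
Check: f(108) = 17·108 + 103 = 1939 = 15·123 + 94 ≡ 94 (mod 123).

108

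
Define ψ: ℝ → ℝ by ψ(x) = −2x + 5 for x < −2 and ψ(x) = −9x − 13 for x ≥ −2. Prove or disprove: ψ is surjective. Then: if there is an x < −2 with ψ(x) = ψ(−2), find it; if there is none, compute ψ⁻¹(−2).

Both pieces are strictly decreasing (slopes −2 and −9), so each is injective on its own interval.
The left piece maps (−∞, −2) onto (9, ∞); the right piece maps [−2, ∞) onto (−∞, 5].
The union (9, ∞) ∪ (−∞, 5] omits the interval between 9 and 5; in particular 9 has no preimage. So ψ is not surjective.
Because the two images are disjoint, no x < −2 has ψ(x) = ψ(−2), so we compute ψ⁻¹(−2): −2 lies in (−∞, 5], so solve −9x − 13 = −2: x = (−2 + 13)/(−9) = −11/9.

-11/9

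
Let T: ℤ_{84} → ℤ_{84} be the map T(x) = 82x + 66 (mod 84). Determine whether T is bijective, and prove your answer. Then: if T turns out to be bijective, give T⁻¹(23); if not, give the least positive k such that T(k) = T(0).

42

We have gcd(82, 84) = 2 > 1. Taking a = 0 and b = 42: T(0) = 66 and T(42) = 82·42 + 66 = 3510 ≡ 66 (mod 84).
So T(0) = T(42) while 0 ≠ 42, therefore T is not injective, hence not bijective.
Since T is not bijective, we find the least positive k with T(k) = T(0): this means 82k ≡ 0 (mod 84), i.e. 84 ∣ 82k. Since gcd(82, 84) = 2, dividing through by 2 this holds exactly when 42 ∣ 41k, and as gcd(41, 42) = 1, exactly when 42 ∣ k.
The smallest positive such k is 42.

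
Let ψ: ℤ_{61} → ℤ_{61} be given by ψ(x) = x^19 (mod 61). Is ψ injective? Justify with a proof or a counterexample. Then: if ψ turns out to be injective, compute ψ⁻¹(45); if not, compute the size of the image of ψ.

Since 61 is prime, the nonzero elements of ℤ_{61} form a cyclic group of order 60.
As gcd(19, 60) = 1, raising to the 19th power is a bijection on this group: if x_1^19 ≡ x_2^19 then (x_1x_2^{−1})^19 = 1, and the only element of order dividing gcd(19, 60) = 1 is 1, so x_1 = x_2.
With ψ(0) = 0 this makes ψ injective on all of ℤ_{61}, hence bijective (finite equal-size domain and codomain). In particular ψ is injective.
Since ψ is injective, we find the preimage of 45. The inverse of x ↦ x^19 on (ℤ_{61})^× is x ↦ x^19, because 19·19 = 361 = 6·60 + 1 ≡ 1 (mod 60) and x^{60} = 1 for x ≠ 0 (Fermat). So ψ⁻¹(45) = 45^19 mod 61.
Repeated squaring mod 61: 45^1 ≡ 45, 45^2 ≡ 45² = 2025 ≡ 12, 45^4 ≡ 12² = 144 ≡ 22, 45^8 ≡ 22² = 484 ≡ 57, 45^16 ≡ 57² = 3249 ≡ 16. Since 19 = 16 + 2 + 1, 45^19 ≡ 16·12·45: 16·12 = 192 ≡ 9, then 9·45 = 405 ≡ 39. So 45^19 ≡ 39 (mod 61).
Hence ψ⁻¹(45) = 39.

39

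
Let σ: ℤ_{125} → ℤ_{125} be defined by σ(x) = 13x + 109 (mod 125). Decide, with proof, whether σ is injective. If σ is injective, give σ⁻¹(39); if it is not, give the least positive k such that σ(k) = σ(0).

By definition, σ is injective if σ(s) = σ(t) implies s = t.
If σ(s) = σ(t), then 13s ≡ 13t (mod 125). Because gcd(13, 125) = 1, we may cancel 13 to get s ≡ t (mod 125).
Thus σ is injective.
We now compute 13⁻¹ mod 125 explicitly. Euclid's algorithm: 125 = 9·13 + 8, 13 = 1·8 + 5, 8 = 1·5 + 3, 5 = 1·3 + 2, 3 = 1·2 + 1; back-substituting gives 1 = 77·13 − 8·125, so 13⁻¹ ≡ 77 (mod 125).
Since σ is injective, we compute σ⁻¹(39): solve 13x + 109 ≡ 39 (mod 125), i.e. 13x ≡ 55 (mod 125).
Multiplying by 13⁻¹ = 77 gives x ≡ 77·55 = 4235 = 33·125 + 110 ≡ 110 (mod 125).
Check: σ(110) = 13·110 + 109 = 1539 = 12·125 + 39 ≡ 39 (mod 125).

110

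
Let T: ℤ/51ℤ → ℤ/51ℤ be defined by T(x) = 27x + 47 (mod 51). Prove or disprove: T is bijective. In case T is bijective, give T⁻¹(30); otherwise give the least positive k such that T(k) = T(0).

Recall: T is injective when T(a) = T(b) forces a = b.
We have gcd(27, 51) = 3 > 1. Taking a = 0 and b = 17: T(0) = 47 and T(17) = 27·17 + 47 = 506 ≡ 47 (mod 51).
So T(0) = T(17) while 0 ≠ 17, therefore T is not injective, hence not bijective.
Since T is not bijective, we find the least positive k with T(k) = T(0): this means 27k ≡ 0 (mod 51), i.e. 51 ∣ 27k. Since gcd(27, 51) = 3, dividing through by 3 this holds exactly when 17 ∣ 9k, and as gcd(9, 17) = 1, exactly when 17 ∣ k.
The smallest positive such k is 17.

17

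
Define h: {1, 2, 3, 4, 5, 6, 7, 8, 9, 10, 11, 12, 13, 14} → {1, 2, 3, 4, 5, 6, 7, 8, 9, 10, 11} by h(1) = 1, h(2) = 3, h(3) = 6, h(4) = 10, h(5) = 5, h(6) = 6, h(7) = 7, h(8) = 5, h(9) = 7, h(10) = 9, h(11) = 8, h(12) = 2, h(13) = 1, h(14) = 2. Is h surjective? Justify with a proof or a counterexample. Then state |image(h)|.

No element maps to 4, so h is not surjective.
The image of h is {1, 2, 3, 5, 6, 7, 8, 9, 10}, which has 9 elements.

9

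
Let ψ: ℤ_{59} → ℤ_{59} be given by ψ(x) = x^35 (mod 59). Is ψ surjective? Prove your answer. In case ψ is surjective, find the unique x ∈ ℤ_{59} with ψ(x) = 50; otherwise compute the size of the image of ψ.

10

Since 59 is prime, the nonzero elements of ℤ_{59} form a cyclic group of order 58.
As gcd(35, 58) = 1, raising to the 35th power is a bijection on this group: if s^35 ≡ t^35 then (st^{−1})^35 = 1, and the only element of order dividing gcd(35, 58) = 1 is 1, so s = t.
With ψ(0) = 0 this makes ψ injective on all of ℤ_{59}, hence bijective (finite equal-size domain and codomain). In particular ψ is surjective.
Since ψ is surjective, we find the preimage of 50. The inverse of x ↦ x^35 on (ℤ_{59})^× is x ↦ x^5, because 35·5 = 175 = 3·58 + 1 ≡ 1 (mod 58) and x^{58} = 1 for x ≠ 0 (Fermat). So ψ⁻¹(50) = 50^5 mod 59.
Repeated squaring mod 59: 50^1 ≡ 50, 50^2 ≡ 50² = 2500 ≡ 22, 50^4 ≡ 22² = 484 ≡ 12. Since 5 = 4 + 1, 50^5 ≡ 12·50: 12·50 = 600 ≡ 10. So 50^5 ≡ 10 (mod 59).
Hence ψ⁻¹(50) = 10.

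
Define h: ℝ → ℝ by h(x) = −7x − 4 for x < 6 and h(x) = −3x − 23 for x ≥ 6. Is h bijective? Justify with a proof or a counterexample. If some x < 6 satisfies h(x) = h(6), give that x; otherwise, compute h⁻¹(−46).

Both pieces are strictly decreasing (slopes −7 and −3), so each is injective on its own interval.
The left piece maps (−∞, 6) onto (−46, ∞); the right piece maps [6, ∞) onto (−∞, −41].
These images overlap. In particular h(6) = −41 (right piece), and solving −7x − 4 = −41 on the left piece gives x = 37/7 < 6.
So h(37/7) = h(6) with 37/7 ≠ 6, and h is not injective, hence not bijective. This x = 37/7 is the requested value below 6.

37/7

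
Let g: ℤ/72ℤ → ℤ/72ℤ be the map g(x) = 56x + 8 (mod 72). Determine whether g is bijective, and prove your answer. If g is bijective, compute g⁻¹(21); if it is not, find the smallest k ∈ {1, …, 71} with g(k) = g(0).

We have gcd(56, 72) = 8 > 1. Taking a = 0 and b = 9: g(0) = 8 and g(9) = 56·9 + 8 = 512 ≡ 8 (mod 72).
So g(0) = g(9) while 0 ≠ 9, therefore g is not injective, hence not bijective.
Since g is not bijective, we find the least positive k with g(k) = g(0): this means 56k ≡ 0 (mod 72), i.e. 72 ∣ 56k. Since gcd(56, 72) = 8, dividing through by 8 this holds exactly when 9 ∣ 7k, and as gcd(7, 9) = 1, exactly when 9 ∣ k.
The smallest positive such k is 9.

9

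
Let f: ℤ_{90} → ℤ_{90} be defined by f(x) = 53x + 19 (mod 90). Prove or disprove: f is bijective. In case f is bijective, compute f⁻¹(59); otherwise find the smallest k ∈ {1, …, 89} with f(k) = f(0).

Suppose f(x_1) = f(x_2) in ℤ_{90}. Then 53x_1 + 19 ≡ 53x_2 + 19 (mod 90), thus 53(x_1 − x_2) ≡ 0 (mod 90).
Since gcd(53, 90) = 1, 53 is invertible modulo 90, hence x_1 − x_2 ≡ 0 (mod 90), i.e. x_1 = x_2.
We now compute 53⁻¹ mod 90 explicitly. Euclid's algorithm: 90 = 1·53 + 37, 53 = 1·37 + 16, 37 = 2·16 + 5, 16 = 3·5 + 1; back-substituting gives 1 = 17·53 − 10·90, so 53⁻¹ ≡ 17 (mod 90).
For any y ∈ ℤ_{90}, x = 17(y − 19) mod 90 satisfies f(x) = 53·17(y − 19) + 19 ≡ y (since 53·17 ≡ 1 mod 90). So every y has a preimage.
Hence f is bijective.
Since f is bijective, we find f⁻¹(59): we need 53x ≡ 59 − 19 ≡ 40 (mod 90). Using 53⁻¹ = 17: x ≡ 17·40 = 680 = 7·90 + 50, so x = 50.
Check: f(50) = 53·50 + 19 = 2669 = 29·90 + 59 ≡ 59 (mod 90).

50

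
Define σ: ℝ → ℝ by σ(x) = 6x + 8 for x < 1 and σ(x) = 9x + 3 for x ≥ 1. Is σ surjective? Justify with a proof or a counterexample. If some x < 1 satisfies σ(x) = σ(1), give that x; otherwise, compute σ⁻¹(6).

Both pieces are strictly increasing (slopes 6 and 9), so each is injective on its own interval.
The left piece maps (−∞, 1) onto (−∞, 14); the right piece maps [1, ∞) onto [12, ∞).
The union (−∞, 14) ∪ [12, ∞) covers ℝ, so σ is surjective.
For the follow-up: the images overlap, so an x < 1 with σ(x) = σ(1) exists. σ(1) = 12; solving 6x + 8 = 12 for x < 1 gives x = (12 − 8)/6 = 2/3.

2/3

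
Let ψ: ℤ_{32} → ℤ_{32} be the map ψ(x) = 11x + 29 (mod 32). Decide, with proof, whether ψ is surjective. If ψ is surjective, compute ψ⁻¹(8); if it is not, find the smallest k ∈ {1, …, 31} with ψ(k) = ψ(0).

Since gcd(11, 32) = 1, 11 is invertible modulo 32. Euclid's algorithm: 32 = 2·11 + 10, 11 = 1·10 + 1; back-substituting gives 1 = 3·11 − 1·32, so 11⁻¹ ≡ 3 (mod 32).
For any y ∈ ℤ_{32}, x = 3(y − 29) mod 32 satisfies ψ(x) = 11·3(y − 29) + 29 ≡ y (since 11·3 ≡ 1 mod 32). So every y has a preimage.
Therefore ψ is surjective.
Since ψ is surjective, we find ψ⁻¹(8): we need 11x ≡ 8 − 29 ≡ 11 (mod 32). Using 11⁻¹ = 3: x ≡ 3·11 = 33 = 1·32 + 1, so x = 1.
Check: ψ(1) = 11·1 + 29 = 40 = 1·32 + 8 ≡ 8 (mod 32).

1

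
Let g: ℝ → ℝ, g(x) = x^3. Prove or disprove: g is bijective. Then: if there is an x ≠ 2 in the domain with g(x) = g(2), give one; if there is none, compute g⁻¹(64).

On ℝ, x ↦ x^3 is strictly increasing (injective) and for any y ∈ ℝ the 3rd root y^{1/3} lies in ℝ (surjective). So g is bijective.
Since x ↦ x^3 is strictly increasing on ℝ, it is injective there, so no x ≠ 2 in the domain has g(x) = g(2). We therefore compute g⁻¹(64) = 64^{1/3} = 4 (indeed 4^3 = 64).

4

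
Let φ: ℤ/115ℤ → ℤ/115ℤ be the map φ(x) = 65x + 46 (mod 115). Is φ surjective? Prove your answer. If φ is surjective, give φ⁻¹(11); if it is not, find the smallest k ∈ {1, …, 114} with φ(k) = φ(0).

Since gcd(65, 115) = 5, we have 65x ≡ 0 (mod 5) for all x, so φ(x) ≡ 1 (mod 5).
But 0 ≢ 1 (mod 5), so 0 ∈ ℤ/115ℤ has no preimage. Therefore φ is not surjective.
Since φ is not surjective, we find the least positive k with φ(k) = φ(0): this means 65k ≡ 0 (mod 115), i.e. 115 ∣ 65k. Since gcd(65, 115) = 5, dividing through by 5 this holds exactly when 23 ∣ 13k, and as gcd(13, 23) = 1, exactly when 23 ∣ k.
The smallest positive such k is 23.

23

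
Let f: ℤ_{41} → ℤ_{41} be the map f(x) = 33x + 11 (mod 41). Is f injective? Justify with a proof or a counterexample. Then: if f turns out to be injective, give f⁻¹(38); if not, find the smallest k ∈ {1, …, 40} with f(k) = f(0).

Suppose f(a) = f(b) in ℤ_{41}. Then 33a + 11 ≡ 33b + 11 (mod 41), so 33(a − b) ≡ 0 (mod 41).
Since gcd(33, 41) = 1, 33 is invertible modulo 41, hence a − b ≡ 0 (mod 41), i.e. a = b.
So f is injective.
We now compute 33⁻¹ mod 41 explicitly. Euclid's algorithm: 41 = 1·33 + 8, 33 = 4·8 + 1; back-substituting gives 1 = 5·33 − 4·41, so 33⁻¹ ≡ 5 (mod 41).
Since f is injective, we compute f⁻¹(38): solve 33x + 11 ≡ 38 (mod 41), i.e. 33x ≡ 27 (mod 41).
Multiplying by 33⁻¹ = 5 gives x ≡ 5·27 = 135 = 3·41 + 12 ≡ 12 (mod 41).
Check: f(12) = 33·12 + 11 = 407 = 9·41 + 38 ≡ 38 (mod 41).

12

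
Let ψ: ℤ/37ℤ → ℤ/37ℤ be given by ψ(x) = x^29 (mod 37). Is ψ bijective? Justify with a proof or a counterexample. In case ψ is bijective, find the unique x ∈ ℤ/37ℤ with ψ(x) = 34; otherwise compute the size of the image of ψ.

16

Since 37 is prime, the nonzero elements of ℤ/37ℤ form a cyclic group of order 36.
As gcd(29, 36) = 1, raising to the 29th power is a bijection on this group: if x_1^29 ≡ x_2^29 then (x_1x_2^{−1})^29 = 1, and the only element of order dividing gcd(29, 36) = 1 is 1, so x_1 = x_2.
With ψ(0) = 0 this makes ψ injective on all of ℤ/37ℤ, hence bijective (finite equal-size domain and codomain). In particular ψ is bijective.
Since ψ is bijective, we find the preimage of 34. The inverse of x ↦ x^29 on (ℤ/37ℤ)^× is x ↦ x^5, because 29·5 = 145 = 4·36 + 1 ≡ 1 (mod 36) and x^{36} = 1 for x ≠ 0 (Fermat). So ψ⁻¹(34) = 34^5 mod 37.
Repeated squaring mod 37: 34^1 ≡ 34, 34^2 ≡ 34² = 1156 ≡ 9, 34^4 ≡ 9² = 81 ≡ 7. Since 5 = 4 + 1, 34^5 ≡ 7·34: 7·34 = 238 ≡ 16. So 34^5 ≡ 16 (mod 37).
Hence ψ⁻¹(34) = 16.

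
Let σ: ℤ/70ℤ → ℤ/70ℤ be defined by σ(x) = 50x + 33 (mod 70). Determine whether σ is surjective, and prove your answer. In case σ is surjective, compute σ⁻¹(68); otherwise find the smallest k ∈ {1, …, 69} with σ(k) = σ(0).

7

Recall that surjectivity means every element of the codomain has a preimage under σ.
Since gcd(50, 70) = 10, we have 50x ≡ 0 (mod 10) for all x, so σ(x) ≡ 3 (mod 10).
But 0 ≢ 3 (mod 10), so 0 ∈ ℤ/70ℤ has no preimage. Hence σ is not surjective.
Since σ is not surjective, we find the least positive k with σ(k) = σ(0): this means 50k ≡ 0 (mod 70), i.e. 70 ∣ 50k. Since gcd(50, 70) = 10, dividing through by 10 this holds exactly when 7 ∣ 5k, and as gcd(5, 7) = 1, exactly when 7 ∣ k.
The smallest positive such k is 7.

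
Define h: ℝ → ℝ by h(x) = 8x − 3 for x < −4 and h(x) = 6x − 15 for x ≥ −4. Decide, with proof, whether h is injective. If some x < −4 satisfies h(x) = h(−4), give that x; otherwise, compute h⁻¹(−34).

-9/2

Both pieces are strictly increasing (slopes 8 and 6), so each is injective on its own interval.
The left piece maps (−∞, −4) onto (−∞, −35); the right piece maps [−4, ∞) onto [−39, ∞).
These images overlap. In particular h(−4) = −39 (right piece), and solving 8x − 3 = −39 on the left piece gives x = −9/2 < −4.
So h(−9/2) = h(−4) with −9/2 ≠ −4, and h is not injective. This x = −9/2 is the requested value below −4.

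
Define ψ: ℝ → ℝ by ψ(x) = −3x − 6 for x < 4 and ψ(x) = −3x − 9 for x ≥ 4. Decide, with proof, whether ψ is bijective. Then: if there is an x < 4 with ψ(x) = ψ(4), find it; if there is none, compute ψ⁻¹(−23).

14/3

Both pieces are strictly decreasing (slopes −3 and −3), so each is injective on its own interval.
The left piece maps (−∞, 4) onto (−18, ∞); the right piece maps [4, ∞) onto (−∞, −21].
The images leave a gap (−18 has no preimage), so ψ is not surjective, hence not bijective.
Because the two images are disjoint, no x < 4 has ψ(x) = ψ(4), so we compute ψ⁻¹(−23): −23 lies in (−∞, −21], so solve −3x − 9 = −23: x = (−23 + 9)/(−3) = 14/3.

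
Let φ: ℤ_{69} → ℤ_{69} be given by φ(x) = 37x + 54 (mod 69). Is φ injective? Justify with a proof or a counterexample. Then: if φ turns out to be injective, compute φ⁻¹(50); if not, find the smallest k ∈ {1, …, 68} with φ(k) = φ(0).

26

Suppose φ(s) = φ(t) in ℤ_{69}. Then 37s + 54 ≡ 37t + 54 (mod 69), therefore 37(s − t) ≡ 0 (mod 69).
Since gcd(37, 69) = 1, 37 is invertible modulo 69, therefore s − t ≡ 0 (mod 69), i.e. s = t.
Therefore φ is injective.
We now compute 37⁻¹ mod 69 explicitly. Euclid's algorithm: 69 = 1·37 + 32, 37 = 1·32 + 5, 32 = 6·5 + 2, 5 = 2·2 + 1; back-substituting gives 1 = 28·37 − 15·69, so 37⁻¹ ≡ 28 (mod 69).
Since φ is injective, we find φ⁻¹(50): we need 37x ≡ 50 − 54 ≡ 65 (mod 69). Using 37⁻¹ = 28: x ≡ 28·65 = 1820 = 26·69 + 26, so x = 26.
Check: φ(26) = 37·26 + 54 = 1016 = 14·69 + 50 ≡ 50 (mod 69).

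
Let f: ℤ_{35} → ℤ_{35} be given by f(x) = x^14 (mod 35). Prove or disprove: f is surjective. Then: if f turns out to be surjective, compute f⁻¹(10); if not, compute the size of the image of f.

12

f(1) = 1^14 = 1.
f(6): Repeated squaring mod 35: 6^1 ≡ 6, 6^2 ≡ 6² = 36 ≡ 1, 6^4 ≡ 1² = 1, 6^8 ≡ 1² = 1. Since 14 = 8 + 4 + 2, 6^14 ≡ 1·1·1: 1·1 = 1, then 1·1 = 1. So 6^14 ≡ 1 (mod 35).
So f(1) = f(6) = 1 while 1 ≠ 6, so f is not injective.
A non-injective map from the 35-element set ℤ_{35} to itself takes at most 34 distinct values, so it cannot be surjective. So f is not surjective.
Since f is not surjective, we determine |image(f)|. Computing x^14 mod 35 for each x (by repeated squaring, reducing mod 35 at every step), the values f(0), f(1), …, f(34) are: 0, 1, 4, 9, 16, 25, 1, 14, 29, 11, 30, 16, 4, 29, 21, 15, 11, 9, 9, 11, 15, 21, 29, 4, 16, 30, 11, 29, 14, 1, 25, 16, 9, 4, 1.
The distinct values are {0, 1, 4, 9, 11, 14, 15, 16, 21, 25, 29, 30}; there are 12 of them.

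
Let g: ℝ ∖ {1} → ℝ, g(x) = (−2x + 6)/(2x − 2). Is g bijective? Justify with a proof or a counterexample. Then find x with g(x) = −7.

2/3

If g(x) = −1, cross-multiplying gives 2(−2x + 6) = −2(2x − 2), which simplifies to 12 = 4 — false.  So −1 has no preimage and g is not surjective.
Thus g is not bijective.
Solving g(x) = −7: cross-multiplying gives −2x + 6 = −7(2x − 2), which rearranges to 12x = 8, so x = 2/3.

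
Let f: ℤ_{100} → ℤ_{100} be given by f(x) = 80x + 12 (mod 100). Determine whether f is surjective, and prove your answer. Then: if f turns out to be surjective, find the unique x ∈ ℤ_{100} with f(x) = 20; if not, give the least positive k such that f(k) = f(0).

5

Since gcd(80, 100) = 20, we have 80x ≡ 0 (mod 20) for all x, so f(x) ≡ 12 (mod 20).
But 0 ≢ 12 (mod 20), so 0 ∈ ℤ_{100} has no preimage. Thus f is not surjective.
Since f is not surjective, we find the least positive k with f(k) = f(0): this means 80k ≡ 0 (mod 100), i.e. 100 ∣ 80k. Since gcd(80, 100) = 20, dividing through by 20 this holds exactly when 5 ∣ 4k, and as gcd(4, 5) = 1, exactly when 5 ∣ k.
The smallest positive such k is 5.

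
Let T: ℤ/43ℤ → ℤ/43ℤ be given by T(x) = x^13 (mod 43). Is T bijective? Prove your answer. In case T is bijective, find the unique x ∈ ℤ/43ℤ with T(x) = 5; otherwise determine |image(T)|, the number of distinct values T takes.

Since 43 is prime, the nonzero elements of ℤ/43ℤ form a cyclic group of order 42.
As gcd(13, 42) = 1, raising to the 13th power is a bijection on this group: if x_1^13 ≡ x_2^13 then (x_1x_2^{−1})^13 = 1, and the only element of order dividing gcd(13, 42) = 1 is 1, so x_1 = x_2.
With T(0) = 0 this makes T injective on all of ℤ/43ℤ, hence bijective (finite equal-size domain and codomain). In particular T is bijective.
Since T is bijective, we find the preimage of 5. The inverse of x ↦ x^13 on (ℤ/43ℤ)^× is x ↦ x^13, because 13·13 = 169 = 4·42 + 1 ≡ 1 (mod 42) and x^{42} = 1 for x ≠ 0 (Fermat). So T⁻¹(5) = 5^13 mod 43.
Repeated squaring mod 43: 5^1 ≡ 5, 5^2 ≡ 5² = 25, 5^4 ≡ 25² = 625 ≡ 23, 5^8 ≡ 23² = 529 ≡ 13. Since 13 = 8 + 4 + 1, 5^13 ≡ 13·23·5: 13·23 = 299 ≡ 41, then 41·5 = 205 ≡ 33. So 5^13 ≡ 33 (mod 43).
Hence T⁻¹(5) = 33.

33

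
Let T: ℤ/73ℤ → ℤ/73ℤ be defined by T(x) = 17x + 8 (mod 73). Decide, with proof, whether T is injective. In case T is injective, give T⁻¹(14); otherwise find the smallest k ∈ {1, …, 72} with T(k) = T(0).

39

Suppose T(a) = T(b) in ℤ/73ℤ. Then 17a + 8 ≡ 17b + 8 (mod 73), thus 17(a − b) ≡ 0 (mod 73).
Since gcd(17, 73) = 1, 17 is invertible modulo 73, hence a − b ≡ 0 (mod 73), i.e. a = b.
Thus T is injective.
We now compute 17⁻¹ mod 73 explicitly. Euclid's algorithm: 73 = 4·17 + 5, 17 = 3·5 + 2, 5 = 2·2 + 1; back-substituting gives 1 = 43·17 − 10·73, so 17⁻¹ ≡ 43 (mod 73).
Since T is injective, we find T⁻¹(14): we need 17x ≡ 14 − 8 ≡ 6 (mod 73). Using 17⁻¹ = 43: x ≡ 43·6 = 258 = 3·73 + 39, so x = 39.
Check: T(39) = 17·39 + 8 = 671 = 9·73 + 14 ≡ 14 (mod 73).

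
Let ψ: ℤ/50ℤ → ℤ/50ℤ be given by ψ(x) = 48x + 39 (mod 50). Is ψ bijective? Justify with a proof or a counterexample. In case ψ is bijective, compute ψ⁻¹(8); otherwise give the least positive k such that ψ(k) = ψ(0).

We have gcd(48, 50) = 2 > 1. Taking s = 0 and t = 25: ψ(0) = 39 and ψ(25) = 48·25 + 39 = 1239 ≡ 39 (mod 50).
So ψ(0) = ψ(25) while 0 ≠ 25, therefore ψ is not injective, hence not bijective.
Since ψ is not bijective, we find the least positive k with ψ(k) = ψ(0): this means 48k ≡ 0 (mod 50), i.e. 50 ∣ 48k. Since gcd(48, 50) = 2, dividing through by 2 this holds exactly when 25 ∣ 24k, and as gcd(24, 25) = 1, exactly when 25 ∣ k.
The smallest positive such k is 25.

25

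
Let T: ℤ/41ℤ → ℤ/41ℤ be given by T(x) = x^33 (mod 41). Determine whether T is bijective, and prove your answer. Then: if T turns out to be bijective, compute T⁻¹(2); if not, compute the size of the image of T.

Since 41 is prime, the nonzero elements of ℤ/41ℤ form a cyclic group of order 40.
As gcd(33, 40) = 1, raising to the 33rd power is a bijection on this group: if x_1^33 ≡ x_2^33 then (x_1x_2^{−1})^33 = 1, and the only element of order dividing gcd(33, 40) = 1 is 1, so x_1 = x_2.
With T(0) = 0 this makes T injective on all of ℤ/41ℤ, hence bijective (finite equal-size domain and codomain). In particular T is bijective.
Since T is bijective, we find the preimage of 2. The inverse of x ↦ x^33 on (ℤ/41ℤ)^× is x ↦ x^17, because 33·17 = 561 = 14·40 + 1 ≡ 1 (mod 40) and x^{40} = 1 for x ≠ 0 (Fermat). So T⁻¹(2) = 2^17 mod 41.
Repeated squaring mod 41: 2^1 ≡ 2, 2^2 ≡ 2² = 4, 2^4 ≡ 4² = 16, 2^8 ≡ 16² = 256 ≡ 10, 2^16 ≡ 10² = 100 ≡ 18. Since 17 = 16 + 1, 2^17 ≡ 18·2: 18·2 = 36. So 2^17 ≡ 36 (mod 41).
Hence T⁻¹(2) = 36.

36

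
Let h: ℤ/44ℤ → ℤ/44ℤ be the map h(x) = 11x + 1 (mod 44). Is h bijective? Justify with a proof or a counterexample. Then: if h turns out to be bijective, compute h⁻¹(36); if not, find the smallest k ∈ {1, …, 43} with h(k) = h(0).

Recall: h is injective if h(a) = h(b) implies a = b.
We have gcd(11, 44) = 11 > 1. Taking a = 0 and b = 4: h(0) = 1 and h(4) = 11·4 + 1 = 45 ≡ 1 (mod 44).
So h(0) = h(4) while 0 ≠ 4, hence h is not injective, hence not bijective.
Since h is not bijective, we find the least positive k with h(k) = h(0): this means 11k ≡ 0 (mod 44), i.e. 44 ∣ 11k. Since gcd(11, 44) = 11, dividing through by 11 this holds exactly when 4 ∣ k.
The smallest positive such k is 4.

4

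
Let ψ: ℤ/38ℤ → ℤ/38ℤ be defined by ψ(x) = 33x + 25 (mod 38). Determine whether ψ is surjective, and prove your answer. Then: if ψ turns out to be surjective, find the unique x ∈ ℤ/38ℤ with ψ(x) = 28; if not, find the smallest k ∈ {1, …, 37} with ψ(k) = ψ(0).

Since gcd(33, 38) = 1, 33 is invertible modulo 38. Euclid's algorithm: 38 = 1·33 + 5, 33 = 6·5 + 3, 5 = 1·3 + 2, 3 = 1·2 + 1; back-substituting gives 1 = 15·33 − 13·38, so 33⁻¹ ≡ 15 (mod 38).
For any y ∈ ℤ/38ℤ, x = 15(y − 25) mod 38 satisfies ψ(x) = 33·15(y − 25) + 25 ≡ y (since 33·15 ≡ 1 mod 38). So every y has a preimage.
Therefore ψ is surjective.
Since ψ is surjective, we find ψ⁻¹(28): we need 33x ≡ 28 − 25 ≡ 3 (mod 38). Using 33⁻¹ = 15: x ≡ 15·3 = 45 = 1·38 + 7, so x = 7.
Check: ψ(7) = 33·7 + 25 = 256 = 6·38 + 28 ≡ 28 (mod 38).

7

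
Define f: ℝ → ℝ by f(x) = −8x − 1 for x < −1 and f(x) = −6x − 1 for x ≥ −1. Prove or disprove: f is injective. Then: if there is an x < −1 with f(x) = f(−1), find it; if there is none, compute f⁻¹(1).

Both pieces are strictly decreasing (slopes −8 and −6), so each is injective on its own interval.
The left piece maps (−∞, −1) onto (7, ∞); the right piece maps [−1, ∞) onto (−∞, 5].
These images are disjoint, so no value is attained by both pieces. Thus f is injective.
Because the two images are disjoint, no x < −1 has f(x) = f(−1), so we compute f⁻¹(1): 1 lies in (−∞, 5], so solve −6x − 1 = 1: x = (1 + 1)/(−6) = −1/3.

-1/3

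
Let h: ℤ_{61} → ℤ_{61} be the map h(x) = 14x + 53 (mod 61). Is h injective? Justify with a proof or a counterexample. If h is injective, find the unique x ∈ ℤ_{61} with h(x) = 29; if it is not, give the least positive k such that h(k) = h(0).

If h(a) = h(b), then 14a ≡ 14b (mod 61). Because gcd(14, 61) = 1, we may cancel 14 to get a ≡ b (mod 61).
Therefore h is injective.
We now compute 14⁻¹ mod 61 explicitly. Euclid's algorithm: 61 = 4·14 + 5, 14 = 2·5 + 4, 5 = 1·4 + 1; back-substituting gives 1 = 48·14 − 11·61, so 14⁻¹ ≡ 48 (mod 61).
Since h is injective, we find h⁻¹(29): we need 14x ≡ 29 − 53 ≡ 37 (mod 61). Using 14⁻¹ = 48: x ≡ 48·37 = 1776 = 29·61 + 7, so x = 7.
Check: h(7) = 14·7 + 53 = 151 = 2·61 + 29 ≡ 29 (mod 61).

7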